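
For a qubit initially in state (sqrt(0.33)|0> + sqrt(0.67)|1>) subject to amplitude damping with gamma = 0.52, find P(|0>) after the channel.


For amplitude damping with parameter gamma on state sqrt(a)|0> + sqrt(b)|1>:
alpha^2 = 0.33, beta^2 = 0.67
P(|0>) = alpha^2 + gamma * beta^2
= 0.33 + 0.52 * 0.67
= 0.33 + 0.3484
= 0.6784

0.6784


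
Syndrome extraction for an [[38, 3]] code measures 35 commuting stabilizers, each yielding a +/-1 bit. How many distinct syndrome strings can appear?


Each stabilizer generator gives a binary (+1 or -1) measurement outcome.
With 35 independent generators:
Total syndromes = 2^35
= 34359738368

34359738368


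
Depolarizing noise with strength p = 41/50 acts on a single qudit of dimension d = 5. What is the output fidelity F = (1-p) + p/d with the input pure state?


F = (1-p) + p/d
= (1 - 0.8200) + 0.8200/5
= 0.1800 + 0.1640
= 0.3440

0.3440


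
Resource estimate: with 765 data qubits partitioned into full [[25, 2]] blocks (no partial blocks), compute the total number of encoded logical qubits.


Each code block uses 25 physical qubits for 2 logical qubit(s).
Number of complete blocks = floor(765 / 25) = 30
Logical qubits = 30 * 2
= 60

60


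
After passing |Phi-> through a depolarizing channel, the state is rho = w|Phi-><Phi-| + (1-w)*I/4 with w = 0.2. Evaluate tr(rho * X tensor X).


|Phi-> = (|00> - |11>)/sqrt(2)
For the pure Bell state, <X_A X_B> = -1 (Bell-state Pauli correlator).
The maximally-mixed part I/4 has tr(I/4 * P tensor P) = 0 for any traceless Pauli P.
So <X_A X_B>_rho = w * (-1) + (1 - w) * 0
= 0.2 * (-1)
= -0.2000

-0.2000


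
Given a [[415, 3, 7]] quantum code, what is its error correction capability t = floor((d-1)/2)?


Code parameters: [[415, 3, 7]], distance d = 7.
Number of correctable errors = floor((d-1)/2)
= floor((7 - 1)/2)
= floor(6/2)
= 3

3


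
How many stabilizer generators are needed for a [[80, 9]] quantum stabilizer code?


For an [[n,k]] stabilizer code:
Number of stabilizer generators = n - k
= 80 - 9
= 71

71


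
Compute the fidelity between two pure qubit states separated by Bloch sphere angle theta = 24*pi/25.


For states separated by angle theta on Bloch sphere:
F = cos^2(theta/2)
theta = 24*pi/25 = 3.0159
theta/2 = 1.5080
cos(theta/2) = 0.0628
F = 0.0039

0.0039


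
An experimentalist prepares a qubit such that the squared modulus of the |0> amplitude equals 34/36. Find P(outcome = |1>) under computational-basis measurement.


|alpha|^2 = 34/36 = 0.9444
|beta|^2 = 1 - 34/36 = 2/36 = 0.0556
P(|1>) = |beta|^2 = 0.0556

0.0556


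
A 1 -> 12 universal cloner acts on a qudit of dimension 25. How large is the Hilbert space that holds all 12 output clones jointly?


Output space = H^(tensor 12) where dim(H) = 25
dim = 25^12
= 625 (after 2 factors)
= 15625 (after 3 factors)
= 390625 (after 4 factors)
= 9765625 (after 5 factors)
= 244140625 (after 6 factors)
= 6103515625 (after 7 factors)
= 152587890625 (after 8 factors)
= 3814697265625 (after 9 factors)
= 95367431640625 (after 10 factors)
= 2384185791015625 (after 11 factors)
= 59604644775390625 (after 12 factors)
= 59604644775390625

59604644775390625


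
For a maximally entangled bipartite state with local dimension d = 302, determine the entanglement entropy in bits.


For a maximally entangled state in d x d:
S = log2(d) = log2(302)
= 8.2384

8.2384


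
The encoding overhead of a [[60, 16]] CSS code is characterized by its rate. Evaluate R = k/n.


Code rate R = k/n
= 16/60
= 0.2667

0.2667


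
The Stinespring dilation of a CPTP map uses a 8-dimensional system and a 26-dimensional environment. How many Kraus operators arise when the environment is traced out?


Tracing out the environment in an orthonormal basis {|i>_E} gives Kraus operators K_i = <i|_E U |0>_E.
Number of Kraus operators = dim(H_env) = d_env
= 26

26


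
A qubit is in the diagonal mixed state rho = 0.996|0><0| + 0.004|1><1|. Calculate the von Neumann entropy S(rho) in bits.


S = -p*log2(p) - (1-p)*log2(1-p)
p = 0.9960, 1-p = 0.0040
= -0.9960 * log2(0.9960) - 0.0040 * log2(0.0040)
= -(-0.0058) - (-0.0319)
= 0.0376

0.0376


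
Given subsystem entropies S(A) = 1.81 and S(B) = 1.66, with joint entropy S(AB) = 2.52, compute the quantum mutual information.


I(A:B) = S(A) + S(B) - S(AB)
= 1.81 + 1.66 - 2.52
= 0.9500

0.9500


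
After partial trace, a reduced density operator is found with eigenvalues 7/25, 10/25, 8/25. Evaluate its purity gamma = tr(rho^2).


tr(rho^2) = sum of eigenvalues squared
= (7/25)^2 + (10/25)^2 + (8/25)^2
= (49 + 100 + 64) / 625
= 213/625
= 0.3408

0.3408


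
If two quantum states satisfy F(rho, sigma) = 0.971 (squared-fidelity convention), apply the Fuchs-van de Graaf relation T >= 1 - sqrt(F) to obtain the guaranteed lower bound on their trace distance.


Fuchs-van de Graaf (squared-fidelity convention): 1 - sqrt(F) <= T <= sqrt(1 - F).
Lower bound: T >= 1 - sqrt(F)
sqrt(F) = sqrt(0.971) = 0.9854
T >= 1 - 0.9854
T >= 0.0146

0.0146


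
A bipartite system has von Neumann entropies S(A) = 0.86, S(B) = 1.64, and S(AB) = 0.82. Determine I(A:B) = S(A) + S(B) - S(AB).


I(A:B) = S(A) + S(B) - S(AB)
= 0.86 + 1.64 - 0.82
= 1.6800

1.6800


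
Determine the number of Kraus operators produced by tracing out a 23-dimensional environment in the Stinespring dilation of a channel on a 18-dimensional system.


Tracing out the environment in an orthonormal basis {|i>_E} gives Kraus operators K_i = <i|_E U |0>_E.
Number of Kraus operators = dim(H_env) = d_env
= 23

23


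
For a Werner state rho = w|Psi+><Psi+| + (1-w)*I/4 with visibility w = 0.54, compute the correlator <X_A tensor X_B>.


|Psi+> = (|01> + |10>)/sqrt(2)
For the pure Bell state, <X_A X_B> = +1 (Bell-state Pauli correlator).
The maximally-mixed part I/4 has tr(I/4 * P tensor P) = 0 for any traceless Pauli P.
So <X_A X_B>_rho = w * (+1) + (1 - w) * 0
= 0.54 * (+1)
= 0.5400

0.5400


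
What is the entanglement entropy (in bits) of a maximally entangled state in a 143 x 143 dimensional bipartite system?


For a maximally entangled state in d x d:
S = log2(d) = log2(143)
= 7.1599

7.1599


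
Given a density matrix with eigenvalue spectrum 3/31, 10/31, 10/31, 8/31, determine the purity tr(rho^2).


tr(rho^2) = sum of eigenvalues squared
= (3/31)^2 + (10/31)^2 + (10/31)^2 + (8/31)^2
= (9 + 100 + 100 + 64) / 961
= 273/961
= 0.2841

0.2841


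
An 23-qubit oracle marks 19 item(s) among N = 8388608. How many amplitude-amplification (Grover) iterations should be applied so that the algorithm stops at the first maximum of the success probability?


After j Grover iterations the success probability is P(j) = sin^2((2j+1)*theta), where sin(theta) = sqrt(k/N).
N = 2^23 = 8388608, k = 19
sin(theta) = sqrt(k/N) = 0.001504983887
theta = arcsin(sqrt(k/N)) = 0.001504984456 rad
P(j) reaches its first maximum when (2j+1)*theta is as close as possible to pi/2, i.e. j = round(pi/(4*theta) - 1/2).
pi/(4*theta) - 1/2 = 521.3646
(For comparison, the common estimate pi/4 * sqrt(N/k) = 521.8648; the exact maximiser is used here.)
Optimal iterations = 521

521


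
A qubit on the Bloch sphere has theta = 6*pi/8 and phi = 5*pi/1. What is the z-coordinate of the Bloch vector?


theta = 2.3562, phi = 15.7080
r_z = cos(theta) = -0.7071

-0.7071


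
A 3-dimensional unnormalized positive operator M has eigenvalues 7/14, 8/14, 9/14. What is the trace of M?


tr(M) = sum of eigenvalues
= 7/14 + 8/14 + 9/14
= 24/14
= 1.7143

1.7143


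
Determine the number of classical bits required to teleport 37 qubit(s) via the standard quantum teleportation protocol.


Quantum teleportation requires 2 classical bits per qubit teleported.
37 qubit(s) -> 2 * 37 = 74 classical bits

74


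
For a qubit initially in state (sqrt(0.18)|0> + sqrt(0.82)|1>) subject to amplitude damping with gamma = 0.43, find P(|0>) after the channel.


For amplitude damping with parameter gamma on state sqrt(a)|0> + sqrt(b)|1>:
alpha^2 = 0.18, beta^2 = 0.82
P(|0>) = alpha^2 + gamma * beta^2
= 0.18 + 0.43 * 0.82
= 0.18 + 0.3526
= 0.5326

0.5326


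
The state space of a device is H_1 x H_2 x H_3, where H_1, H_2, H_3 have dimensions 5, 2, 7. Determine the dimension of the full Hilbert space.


dim(H_1 x H_2 x H_3) = 5 * 2 * 7
= 10 * 7
= 70

70


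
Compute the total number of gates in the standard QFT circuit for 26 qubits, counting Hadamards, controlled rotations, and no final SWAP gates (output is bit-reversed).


Hadamard gates: 26
Controlled rotations: n*(n-1)/2 = 26*25/2 = 325
SWAP gates: 0 (omitted)
Total = 26 + 325
= 351

351


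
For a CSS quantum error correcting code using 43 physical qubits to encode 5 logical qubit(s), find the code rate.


Code rate R = k/n
= 5/43
= 0.1163

0.1163


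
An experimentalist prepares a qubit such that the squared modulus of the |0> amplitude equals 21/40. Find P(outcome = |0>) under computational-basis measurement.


|alpha|^2 = 21/40 = 0.5250
|beta|^2 = 1 - 21/40 = 19/40 = 0.4750
P(|0>) = |alpha|^2 = 0.5250

0.5250


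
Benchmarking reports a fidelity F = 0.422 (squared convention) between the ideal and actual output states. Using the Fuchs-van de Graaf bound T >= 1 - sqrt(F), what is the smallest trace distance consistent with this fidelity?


Fuchs-van de Graaf (squared-fidelity convention): 1 - sqrt(F) <= T <= sqrt(1 - F).
Lower bound: T >= 1 - sqrt(F)
sqrt(F) = sqrt(0.422) = 0.6496
T >= 1 - 0.6496
T >= 0.3504

0.3504


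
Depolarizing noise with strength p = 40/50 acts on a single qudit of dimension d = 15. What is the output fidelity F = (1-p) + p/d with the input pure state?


F = (1-p) + p/d
= (1 - 0.8000) + 0.8000/15
= 0.2000 + 0.0533
= 0.2533

0.2533


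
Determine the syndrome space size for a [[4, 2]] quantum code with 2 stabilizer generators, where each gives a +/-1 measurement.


Each stabilizer generator gives a binary (+1 or -1) measurement outcome.
With 2 independent generators:
Total syndromes = 2^2
= 4

4


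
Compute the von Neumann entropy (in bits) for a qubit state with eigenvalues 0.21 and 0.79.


S = -p*log2(p) - (1-p)*log2(1-p)
p = 0.2100, 1-p = 0.7900
= -0.2100 * log2(0.2100) - 0.7900 * log2(0.7900)
= -(-0.4728) - (-0.2687)
= 0.7415

0.7415


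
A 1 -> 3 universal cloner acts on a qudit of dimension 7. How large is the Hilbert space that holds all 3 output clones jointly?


Output space = H^(tensor 3) where dim(H) = 7
dim = 7^3
= 49 (after 2 factors)
= 343 (after 3 factors)
= 343

343


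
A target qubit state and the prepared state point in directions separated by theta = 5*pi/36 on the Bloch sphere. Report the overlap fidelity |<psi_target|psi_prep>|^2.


For states separated by angle theta on Bloch sphere:
F = cos^2(theta/2)
theta = 5*pi/36 = 0.4363
theta/2 = 0.2182
cos(theta/2) = 0.9763
F = 0.9532

0.9532


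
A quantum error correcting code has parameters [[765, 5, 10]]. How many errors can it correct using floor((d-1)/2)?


Code parameters: [[765, 5, 10]], distance d = 10.
Number of correctable errors = floor((d-1)/2)
= floor((10 - 1)/2)
= floor(9/2)
= 4

4


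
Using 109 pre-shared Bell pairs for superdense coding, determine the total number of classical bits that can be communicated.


Superdense coding allows 2 classical bits per shared entangled pair.
109 pair(s) -> 2 * 109 = 218 classical bits

218


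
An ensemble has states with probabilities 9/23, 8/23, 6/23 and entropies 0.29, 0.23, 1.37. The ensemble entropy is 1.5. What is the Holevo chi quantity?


chi = S(rho) - sum_i p_i * S(rho_i)
Weighted entropy = 9/23 * 0.29 + 8/23 * 0.23 + 6/23 * 1.37
= 0.5509
chi = 1.5 - 0.5509
= 0.9491

0.9491


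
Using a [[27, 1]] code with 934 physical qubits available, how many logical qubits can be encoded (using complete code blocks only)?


Each code block uses 27 physical qubits for 1 logical qubit(s).
Number of complete blocks = floor(934 / 27) = 34
Logical qubits = 34 * 1
= 34

34


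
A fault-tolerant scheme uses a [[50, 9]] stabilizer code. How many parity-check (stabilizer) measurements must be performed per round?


For an [[n,k]] stabilizer code:
Number of stabilizer generators = n - k
= 50 - 9
= 41

41


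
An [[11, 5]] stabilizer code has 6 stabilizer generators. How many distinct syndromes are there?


Each stabilizer generator gives a binary (+1 or -1) measurement outcome.
With 6 independent generators:
Total syndromes = 2^6
= 64

64


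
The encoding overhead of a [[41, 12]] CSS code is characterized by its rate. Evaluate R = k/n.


Code rate R = k/n
= 12/41
= 0.2927

0.2927


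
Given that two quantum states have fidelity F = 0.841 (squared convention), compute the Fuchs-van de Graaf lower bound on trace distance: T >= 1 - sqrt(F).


Fuchs-van de Graaf (squared-fidelity convention): 1 - sqrt(F) <= T <= sqrt(1 - F).
Lower bound: T >= 1 - sqrt(F)
sqrt(F) = sqrt(0.841) = 0.9171
T >= 1 - 0.9171
T >= 0.0829

0.0829


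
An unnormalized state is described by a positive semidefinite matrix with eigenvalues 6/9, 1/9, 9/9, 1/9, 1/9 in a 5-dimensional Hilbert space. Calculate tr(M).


tr(M) = sum of eigenvalues
= 6/9 + 1/9 + 9/9 + 1/9 + 1/9
= 18/9
= 2.0000

2.0000


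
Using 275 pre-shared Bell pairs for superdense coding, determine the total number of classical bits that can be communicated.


Superdense coding allows 2 classical bits per shared entangled pair.
275 pair(s) -> 2 * 275 = 550 classical bits

550


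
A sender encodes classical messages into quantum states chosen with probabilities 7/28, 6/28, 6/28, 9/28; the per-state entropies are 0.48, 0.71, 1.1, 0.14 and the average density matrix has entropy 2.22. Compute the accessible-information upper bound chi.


chi = S(rho) - sum_i p_i * S(rho_i)
Weighted entropy = 7/28 * 0.48 + 6/28 * 0.71 + 6/28 * 1.1 + 9/28 * 0.14
= 0.5529
chi = 2.22 - 0.5529
= 1.6671

1.6671


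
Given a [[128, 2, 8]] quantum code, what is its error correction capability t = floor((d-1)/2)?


Code parameters: [[128, 2, 8]], distance d = 8.
Number of correctable errors = floor((d-1)/2)
= floor((8 - 1)/2)
= floor(7/2)
= 3

3


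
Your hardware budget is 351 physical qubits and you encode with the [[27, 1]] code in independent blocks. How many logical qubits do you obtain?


Each code block uses 27 physical qubits for 1 logical qubit(s).
Number of complete blocks = floor(351 / 27) = 13
Logical qubits = 13 * 1
= 13

13


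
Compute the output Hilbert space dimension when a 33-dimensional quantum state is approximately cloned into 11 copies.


Output space = H^(tensor 11) where dim(H) = 33
dim = 33^11
= 1089 (after 2 factors)
= 35937 (after 3 factors)
= 1185921 (after 4 factors)
= 39135393 (after 5 factors)
= 1291467969 (after 6 factors)
= 42618442977 (after 7 factors)
= 1406408618241 (after 8 factors)
= 46411484401953 (after 9 factors)
= 1531578985264449 (after 10 factors)
= 50542106513726817 (after 11 factors)
= 50542106513726817

50542106513726817


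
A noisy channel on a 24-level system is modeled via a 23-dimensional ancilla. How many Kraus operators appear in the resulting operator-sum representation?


Tracing out the environment in an orthonormal basis {|i>_E} gives Kraus operators K_i = <i|_E U |0>_E.
Number of Kraus operators = dim(H_env) = d_env
= 23

23


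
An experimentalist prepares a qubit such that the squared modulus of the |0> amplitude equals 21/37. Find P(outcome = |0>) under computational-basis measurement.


|alpha|^2 = 21/37 = 0.5676
|beta|^2 = 1 - 21/37 = 16/37 = 0.4324
P(|0>) = |alpha|^2 = 0.5676

0.5676


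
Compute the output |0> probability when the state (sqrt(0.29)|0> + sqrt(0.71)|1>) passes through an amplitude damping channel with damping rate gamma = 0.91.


For amplitude damping with parameter gamma on state sqrt(a)|0> + sqrt(b)|1>:
alpha^2 = 0.29, beta^2 = 0.71
P(|0>) = alpha^2 + gamma * beta^2
= 0.29 + 0.91 * 0.71
= 0.29 + 0.6461
= 0.9361

0.9361


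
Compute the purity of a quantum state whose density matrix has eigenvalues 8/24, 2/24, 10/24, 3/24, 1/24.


tr(rho^2) = sum of eigenvalues squared
= (8/24)^2 + (2/24)^2 + (10/24)^2 + (3/24)^2 + (1/24)^2
= (64 + 4 + 100 + 9 + 1) / 576
= 178/576
= 0.3090

0.3090


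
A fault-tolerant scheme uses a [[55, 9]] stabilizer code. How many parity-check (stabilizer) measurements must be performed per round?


For an [[n,k]] stabilizer code:
Number of stabilizer generators = n - k
= 55 - 9
= 46

46


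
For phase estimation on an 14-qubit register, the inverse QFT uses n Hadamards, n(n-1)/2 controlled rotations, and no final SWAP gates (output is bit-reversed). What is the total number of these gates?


Hadamard gates: 14
Controlled rotations: n*(n-1)/2 = 14*13/2 = 91
SWAP gates: 0 (omitted)
Total = 14 + 91
= 105

105


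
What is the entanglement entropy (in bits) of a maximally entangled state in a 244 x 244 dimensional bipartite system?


For a maximally entangled state in d x d:
S = log2(d) = log2(244)
= 7.9307

7.9307


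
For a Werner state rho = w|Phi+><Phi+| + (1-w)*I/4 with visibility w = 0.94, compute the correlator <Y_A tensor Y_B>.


|Phi+> = (|00> + |11>)/sqrt(2)
For the pure Bell state, <Y_A Y_B> = -1 (Bell-state Pauli correlator).
The maximally-mixed part I/4 has tr(I/4 * P tensor P) = 0 for any traceless Pauli P.
So <Y_A Y_B>_rho = w * (-1) + (1 - w) * 0
= 0.94 * (-1)
= -0.9400

-0.9400


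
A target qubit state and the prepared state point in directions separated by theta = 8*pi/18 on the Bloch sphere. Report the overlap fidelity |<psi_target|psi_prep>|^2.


For states separated by angle theta on Bloch sphere:
F = cos^2(theta/2)
theta = 8*pi/18 = 1.3963
theta/2 = 0.6981
cos(theta/2) = 0.7660
F = 0.5868

0.5868


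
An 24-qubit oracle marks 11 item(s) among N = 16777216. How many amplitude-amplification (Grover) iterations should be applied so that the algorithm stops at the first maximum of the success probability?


After j Grover iterations the success probability is P(j) = sin^2((2j+1)*theta), where sin(theta) = sqrt(k/N).
N = 2^24 = 16777216, k = 11
sin(theta) = sqrt(k/N) = 0.0008097228492
theta = arcsin(sqrt(k/N)) = 0.0008097229377 rad
P(j) reaches its first maximum when (2j+1)*theta is as close as possible to pi/2, i.e. j = round(pi/(4*theta) - 1/2).
pi/(4*theta) - 1/2 = 969.4591
(For comparison, the common estimate pi/4 * sqrt(N/k) = 969.9592; the exact maximiser is used here.)
Optimal iterations = 969

969


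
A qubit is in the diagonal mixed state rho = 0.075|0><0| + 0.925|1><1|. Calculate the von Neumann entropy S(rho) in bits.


S = -p*log2(p) - (1-p)*log2(1-p)
p = 0.0750, 1-p = 0.9250
= -0.0750 * log2(0.0750) - 0.9250 * log2(0.9250)
= -(-0.2803) - (-0.1040)
= 0.3843

0.3843


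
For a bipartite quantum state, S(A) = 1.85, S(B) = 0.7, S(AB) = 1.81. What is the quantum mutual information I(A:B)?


I(A:B) = S(A) + S(B) - S(AB)
= 1.85 + 0.7 - 1.81
= 0.7400

0.7400


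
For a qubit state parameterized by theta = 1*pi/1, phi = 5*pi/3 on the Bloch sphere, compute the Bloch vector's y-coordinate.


theta = 3.1416, phi = 5.2360
r_y = sin(theta)*sin(phi) = 0.0000 * -0.8660
r_y = 0.0000

0.0000


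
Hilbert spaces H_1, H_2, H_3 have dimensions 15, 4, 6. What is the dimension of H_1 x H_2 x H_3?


dim(H_1 x H_2 x H_3) = 15 * 4 * 6
= 60 * 6
= 360

360


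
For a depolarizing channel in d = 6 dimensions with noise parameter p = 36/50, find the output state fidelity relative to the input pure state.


F = (1-p) + p/d
= (1 - 0.7200) + 0.7200/6
= 0.2800 + 0.1200
= 0.4000

0.4000


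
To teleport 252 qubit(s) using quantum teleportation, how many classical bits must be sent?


Quantum teleportation requires 2 classical bits per qubit teleported.
252 qubit(s) -> 2 * 252 = 504 classical bits

504


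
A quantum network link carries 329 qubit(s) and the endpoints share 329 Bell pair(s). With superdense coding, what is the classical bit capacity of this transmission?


Superdense coding allows 2 classical bits per shared entangled pair.
329 pair(s) -> 2 * 329 = 658 classical bits

658


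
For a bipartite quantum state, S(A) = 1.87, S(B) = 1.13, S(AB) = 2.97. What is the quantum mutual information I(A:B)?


I(A:B) = S(A) + S(B) - S(AB)
= 1.87 + 1.13 - 2.97
= 0.0300

0.0300


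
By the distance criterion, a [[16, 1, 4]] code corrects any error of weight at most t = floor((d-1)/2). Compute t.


Code parameters: [[16, 1, 4]], distance d = 4.
Number of correctable errors = floor((d-1)/2)
= floor((4 - 1)/2)
= floor(3/2)
= 1

1


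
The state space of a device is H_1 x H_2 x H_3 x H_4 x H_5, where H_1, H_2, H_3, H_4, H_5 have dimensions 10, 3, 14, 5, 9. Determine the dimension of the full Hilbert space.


dim(H_1 x H_2 x H_3 x H_4 x H_5) = 10 * 3 * 14 * 5 * 9
= 30 * 14 * 5 * 9
= 420 * 5 * 9
= 2100 * 9
= 18900

18900


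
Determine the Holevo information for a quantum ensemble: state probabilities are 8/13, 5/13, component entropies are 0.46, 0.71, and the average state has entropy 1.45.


chi = S(rho) - sum_i p_i * S(rho_i)
Weighted entropy = 8/13 * 0.46 + 5/13 * 0.71
= 0.5562
chi = 1.45 - 0.5562
= 0.8938

0.8938


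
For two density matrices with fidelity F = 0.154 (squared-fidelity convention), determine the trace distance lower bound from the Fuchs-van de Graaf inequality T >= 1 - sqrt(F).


Fuchs-van de Graaf (squared-fidelity convention): 1 - sqrt(F) <= T <= sqrt(1 - F).
Lower bound: T >= 1 - sqrt(F)
sqrt(F) = sqrt(0.154) = 0.3924
T >= 1 - 0.3924
T >= 0.6076

0.6076


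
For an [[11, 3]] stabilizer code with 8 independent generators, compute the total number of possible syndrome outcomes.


Each stabilizer generator gives a binary (+1 or -1) measurement outcome.
With 8 independent generators:
Total syndromes = 2^8
= 256

256


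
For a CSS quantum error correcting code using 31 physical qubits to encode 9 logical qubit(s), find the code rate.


Code rate R = k/n
= 9/31
= 0.2903

0.2903


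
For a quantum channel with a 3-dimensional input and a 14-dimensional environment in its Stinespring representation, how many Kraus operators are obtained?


Tracing out the environment in an orthonormal basis {|i>_E} gives Kraus operators K_i = <i|_E U |0>_E.
Number of Kraus operators = dim(H_env) = d_env
= 14

14


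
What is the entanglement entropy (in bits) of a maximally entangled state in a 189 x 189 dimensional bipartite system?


For a maximally entangled state in d x d:
S = log2(d) = log2(189)
= 7.5622

7.5622


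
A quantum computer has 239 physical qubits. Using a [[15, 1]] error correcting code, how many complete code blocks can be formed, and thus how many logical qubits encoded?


Each code block uses 15 physical qubits for 1 logical qubit(s).
Number of complete blocks = floor(239 / 15) = 15
Logical qubits = 15 * 1
= 15

15


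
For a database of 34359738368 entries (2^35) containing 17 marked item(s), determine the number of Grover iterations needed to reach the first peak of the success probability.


After j Grover iterations the success probability is P(j) = sin^2((2j+1)*theta), where sin(theta) = sqrt(k/N).
N = 2^35 = 34359738368, k = 17
sin(theta) = sqrt(k/N) = 2.224331625e-05
theta = arcsin(sqrt(k/N)) = 2.224331625e-05 rad
P(j) reaches its first maximum when (2j+1)*theta is as close as possible to pi/2, i.e. j = round(pi/(4*theta) - 1/2).
pi/(4*theta) - 1/2 = 35308.9006
(For comparison, the common estimate pi/4 * sqrt(N/k) = 35309.4006; the exact maximiser is used here.)
Optimal iterations = 35309

35309


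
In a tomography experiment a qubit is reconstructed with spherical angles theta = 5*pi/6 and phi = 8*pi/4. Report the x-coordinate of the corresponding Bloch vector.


theta = 2.6180, phi = 6.2832
r_x = sin(theta)*cos(phi) = 0.5000 * 1.0000
r_x = 0.5000

0.5000


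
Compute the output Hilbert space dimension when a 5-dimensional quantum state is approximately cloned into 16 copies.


Output space = H^(tensor 16) where dim(H) = 5
dim = 5^16
= 25 (after 2 factors)
= 125 (after 3 factors)
= 625 (after 4 factors)
= 3125 (after 5 factors)
= 15625 (after 6 factors)
= 78125 (after 7 factors)
= 390625 (after 8 factors)
= 1953125 (after 9 factors)
= 9765625 (after 10 factors)
= 48828125 (after 11 factors)
= 244140625 (after 12 factors)
= 1220703125 (after 13 factors)
= 6103515625 (after 14 factors)
= 30517578125 (after 15 factors)
= 152587890625 (after 16 factors)
= 152587890625

152587890625


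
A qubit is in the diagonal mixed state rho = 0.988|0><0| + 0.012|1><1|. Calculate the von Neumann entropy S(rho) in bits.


S = -p*log2(p) - (1-p)*log2(1-p)
p = 0.9880, 1-p = 0.0120
= -0.9880 * log2(0.9880) - 0.0120 * log2(0.0120)
= -(-0.0172) - (-0.0766)
= 0.0938

0.0938


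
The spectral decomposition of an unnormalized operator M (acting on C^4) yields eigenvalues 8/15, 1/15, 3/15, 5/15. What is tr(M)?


tr(M) = sum of eigenvalues
= 8/15 + 1/15 + 3/15 + 5/15
= 17/15
= 1.1333

1.1333


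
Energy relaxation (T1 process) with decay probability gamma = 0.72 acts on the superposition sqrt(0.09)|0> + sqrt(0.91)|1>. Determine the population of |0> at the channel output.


For amplitude damping with parameter gamma on state sqrt(a)|0> + sqrt(b)|1>:
alpha^2 = 0.09, beta^2 = 0.91
P(|0>) = alpha^2 + gamma * beta^2
= 0.09 + 0.72 * 0.91
= 0.09 + 0.6552
= 0.7452

0.7452


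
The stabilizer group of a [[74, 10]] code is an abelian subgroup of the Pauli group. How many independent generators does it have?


For an [[n,k]] stabilizer code:
Number of stabilizer generators = n - k
= 74 - 10
= 64

64


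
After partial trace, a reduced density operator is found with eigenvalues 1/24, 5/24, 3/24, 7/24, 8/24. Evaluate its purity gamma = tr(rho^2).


tr(rho^2) = sum of eigenvalues squared
= (1/24)^2 + (5/24)^2 + (3/24)^2 + (7/24)^2 + (8/24)^2
= (1 + 25 + 9 + 49 + 64) / 576
= 148/576
= 0.2569

0.2569


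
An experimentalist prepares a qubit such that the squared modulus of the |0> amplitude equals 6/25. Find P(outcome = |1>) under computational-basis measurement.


|alpha|^2 = 6/25 = 0.2400
|beta|^2 = 1 - 6/25 = 19/25 = 0.7600
P(|1>) = |beta|^2 = 0.7600

0.7600


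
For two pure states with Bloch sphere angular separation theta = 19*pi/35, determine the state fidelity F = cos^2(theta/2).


For states separated by angle theta on Bloch sphere:
F = cos^2(theta/2)
theta = 19*pi/35 = 1.7054
theta/2 = 0.8527
cos(theta/2) = 0.6579
F = 0.4329

0.4329


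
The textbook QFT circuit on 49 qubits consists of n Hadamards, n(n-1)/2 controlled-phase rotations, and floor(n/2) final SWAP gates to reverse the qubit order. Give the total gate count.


Hadamard gates: 49
Controlled rotations: n*(n-1)/2 = 49*48/2 = 1176
SWAP gates: floor(n/2) = floor(49/2) = 24
Total = 49 + 1176 + 24
= 1249

1249


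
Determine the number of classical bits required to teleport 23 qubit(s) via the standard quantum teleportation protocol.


Quantum teleportation requires 2 classical bits per qubit teleported.
23 qubit(s) -> 2 * 23 = 46 classical bits

46


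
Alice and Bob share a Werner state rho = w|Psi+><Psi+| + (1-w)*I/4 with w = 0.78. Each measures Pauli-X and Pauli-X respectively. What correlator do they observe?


|Psi+> = (|01> + |10>)/sqrt(2)
For the pure Bell state, <X_A X_B> = +1 (Bell-state Pauli correlator).
The maximally-mixed part I/4 has tr(I/4 * P tensor P) = 0 for any traceless Pauli P.
So <X_A X_B>_rho = w * (+1) + (1 - w) * 0
= 0.78 * (+1)
= 0.7800

0.7800


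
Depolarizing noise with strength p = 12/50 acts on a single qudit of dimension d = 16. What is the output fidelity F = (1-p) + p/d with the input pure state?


F = (1-p) + p/d
= (1 - 0.2400) + 0.2400/16
= 0.7600 + 0.0150
= 0.7750

0.7750


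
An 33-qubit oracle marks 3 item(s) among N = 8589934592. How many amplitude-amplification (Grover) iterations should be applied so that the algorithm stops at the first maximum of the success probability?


After j Grover iterations the success probability is P(j) = sin^2((2j+1)*theta), where sin(theta) = sqrt(k/N).
N = 2^33 = 8589934592, k = 3
sin(theta) = sqrt(k/N) = 1.868812365e-05
theta = arcsin(sqrt(k/N)) = 1.868812365e-05 rad
P(j) reaches its first maximum when (2j+1)*theta is as close as possible to pi/2, i.e. j = round(pi/(4*theta) - 1/2).
pi/(4*theta) - 1/2 = 42026.0928
(For comparison, the common estimate pi/4 * sqrt(N/k) = 42026.5928; the exact maximiser is used here.)
Optimal iterations = 42026

42026


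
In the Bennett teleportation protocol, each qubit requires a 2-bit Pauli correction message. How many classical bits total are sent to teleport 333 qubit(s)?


Quantum teleportation requires 2 classical bits per qubit teleported.
333 qubit(s) -> 2 * 333 = 666 classical bits

666


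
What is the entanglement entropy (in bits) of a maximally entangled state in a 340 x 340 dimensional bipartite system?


For a maximally entangled state in d x d:
S = log2(d) = log2(340)
= 8.4094

8.4094


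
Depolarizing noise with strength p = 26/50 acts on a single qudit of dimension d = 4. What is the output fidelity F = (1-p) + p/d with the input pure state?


F = (1-p) + p/d
= (1 - 0.5200) + 0.5200/4
= 0.4800 + 0.1300
= 0.6100

0.6100


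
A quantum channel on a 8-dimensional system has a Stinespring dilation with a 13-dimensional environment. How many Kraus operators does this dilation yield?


Tracing out the environment in an orthonormal basis {|i>_E} gives Kraus operators K_i = <i|_E U |0>_E.
Number of Kraus operators = dim(H_env) = d_env
= 13

13


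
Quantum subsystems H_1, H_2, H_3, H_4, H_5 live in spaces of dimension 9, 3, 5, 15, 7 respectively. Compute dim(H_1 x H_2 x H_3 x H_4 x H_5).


dim(H_1 x H_2 x H_3 x H_4 x H_5) = 9 * 3 * 5 * 15 * 7
= 27 * 5 * 15 * 7
= 135 * 15 * 7
= 2025 * 7
= 14175

14175


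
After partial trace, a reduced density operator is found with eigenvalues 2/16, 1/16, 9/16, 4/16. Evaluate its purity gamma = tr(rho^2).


tr(rho^2) = sum of eigenvalues squared
= (2/16)^2 + (1/16)^2 + (9/16)^2 + (4/16)^2
= (4 + 1 + 81 + 16) / 256
= 102/256
= 0.3984

0.3984


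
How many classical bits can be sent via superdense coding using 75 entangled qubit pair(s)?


Superdense coding allows 2 classical bits per shared entangled pair.
75 pair(s) -> 2 * 75 = 150 classical bits

150


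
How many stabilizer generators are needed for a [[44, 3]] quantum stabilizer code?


For an [[n,k]] stabilizer code:
Number of stabilizer generators = n - k
= 44 - 3
= 41

41


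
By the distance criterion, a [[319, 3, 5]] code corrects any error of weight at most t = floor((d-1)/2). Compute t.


Code parameters: [[319, 3, 5]], distance d = 5.
Number of correctable errors = floor((d-1)/2)
= floor((5 - 1)/2)
= floor(4/2)
= 2

2


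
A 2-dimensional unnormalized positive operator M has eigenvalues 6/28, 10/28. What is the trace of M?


tr(M) = sum of eigenvalues
= 6/28 + 10/28
= 16/28
= 0.5714

0.5714


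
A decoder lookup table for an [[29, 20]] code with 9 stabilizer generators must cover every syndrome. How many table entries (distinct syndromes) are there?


Each stabilizer generator gives a binary (+1 or -1) measurement outcome.
With 9 independent generators:
Total syndromes = 2^9
= 512

512


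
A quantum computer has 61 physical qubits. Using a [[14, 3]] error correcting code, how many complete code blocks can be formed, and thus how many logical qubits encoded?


Each code block uses 14 physical qubits for 3 logical qubit(s).
Number of complete blocks = floor(61 / 14) = 4
Logical qubits = 4 * 3
= 12

12


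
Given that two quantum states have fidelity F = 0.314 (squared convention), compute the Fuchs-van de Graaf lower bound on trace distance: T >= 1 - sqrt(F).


Fuchs-van de Graaf (squared-fidelity convention): 1 - sqrt(F) <= T <= sqrt(1 - F).
Lower bound: T >= 1 - sqrt(F)
sqrt(F) = sqrt(0.314) = 0.5604
T >= 1 - 0.5604
T >= 0.4396

0.4396


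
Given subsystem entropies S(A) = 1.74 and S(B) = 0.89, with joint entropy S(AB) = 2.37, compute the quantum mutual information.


I(A:B) = S(A) + S(B) - S(AB)
= 1.74 + 0.89 - 2.37
= 0.2600

0.2600


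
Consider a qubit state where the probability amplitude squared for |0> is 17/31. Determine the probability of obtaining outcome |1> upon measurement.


|alpha|^2 = 17/31 = 0.5484
|beta|^2 = 1 - 17/31 = 14/31 = 0.4516
P(|1>) = |beta|^2 = 0.4516

0.4516


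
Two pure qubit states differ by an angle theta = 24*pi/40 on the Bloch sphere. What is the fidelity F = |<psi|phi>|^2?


For states separated by angle theta on Bloch sphere:
F = cos^2(theta/2)
theta = 24*pi/40 = 1.8850
theta/2 = 0.9425
cos(theta/2) = 0.5878
F = 0.3455

0.3455


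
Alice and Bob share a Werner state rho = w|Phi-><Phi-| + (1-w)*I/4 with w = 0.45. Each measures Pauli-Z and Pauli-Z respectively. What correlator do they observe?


|Phi-> = (|00> - |11>)/sqrt(2)
For the pure Bell state, <Z_A Z_B> = +1 (Bell-state Pauli correlator).
The maximally-mixed part I/4 has tr(I/4 * P tensor P) = 0 for any traceless Pauli P.
So <Z_A Z_B>_rho = w * (+1) + (1 - w) * 0
= 0.45 * (+1)
= 0.4500

0.4500


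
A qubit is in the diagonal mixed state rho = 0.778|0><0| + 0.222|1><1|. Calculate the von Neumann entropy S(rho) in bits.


S = -p*log2(p) - (1-p)*log2(1-p)
p = 0.7780, 1-p = 0.2220
= -0.7780 * log2(0.7780) - 0.2220 * log2(0.2220)
= -(-0.2818) - (-0.4820)
= 0.7638

0.7638


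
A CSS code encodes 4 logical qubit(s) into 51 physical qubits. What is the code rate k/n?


Code rate R = k/n
= 4/51
= 0.0784

0.0784


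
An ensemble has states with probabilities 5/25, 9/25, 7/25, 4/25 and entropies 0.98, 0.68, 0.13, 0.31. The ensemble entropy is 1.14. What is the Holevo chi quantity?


chi = S(rho) - sum_i p_i * S(rho_i)
Weighted entropy = 5/25 * 0.98 + 9/25 * 0.68 + 7/25 * 0.13 + 4/25 * 0.31
= 0.5268
chi = 1.14 - 0.5268
= 0.6132

0.6132


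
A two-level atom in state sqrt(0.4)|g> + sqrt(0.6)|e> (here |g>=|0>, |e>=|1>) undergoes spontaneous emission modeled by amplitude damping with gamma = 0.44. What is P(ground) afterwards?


For amplitude damping with parameter gamma on state sqrt(a)|0> + sqrt(b)|1>:
alpha^2 = 0.4, beta^2 = 0.6
P(|0>) = alpha^2 + gamma * beta^2
= 0.4 + 0.44 * 0.6
= 0.4 + 0.2640
= 0.6640

0.6640


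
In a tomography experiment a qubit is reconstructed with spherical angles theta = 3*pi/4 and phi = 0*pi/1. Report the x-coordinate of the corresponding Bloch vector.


theta = 2.3562, phi = 0.0000
r_x = sin(theta)*cos(phi) = 0.7071 * 1.0000
r_x = 0.7071

0.7071


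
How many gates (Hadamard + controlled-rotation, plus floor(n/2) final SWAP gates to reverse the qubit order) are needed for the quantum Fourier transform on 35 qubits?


Hadamard gates: 35
Controlled rotations: n*(n-1)/2 = 35*34/2 = 595
SWAP gates: floor(n/2) = floor(35/2) = 17
Total = 35 + 595 + 17
= 647

647


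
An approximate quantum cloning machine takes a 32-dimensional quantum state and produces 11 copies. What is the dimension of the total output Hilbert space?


Output space = H^(tensor 11) where dim(H) = 32
dim = 32^11
= 1024 (after 2 factors)
= 32768 (after 3 factors)
= 1048576 (after 4 factors)
= 33554432 (after 5 factors)
= 1073741824 (after 6 factors)
= 34359738368 (after 7 factors)
= 1099511627776 (after 8 factors)
= 35184372088832 (after 9 factors)
= 1125899906842624 (after 10 factors)
= 36028797018963968 (after 11 factors)
= 36028797018963968

36028797018963968


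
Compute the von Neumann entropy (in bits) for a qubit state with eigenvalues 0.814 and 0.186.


S = -p*log2(p) - (1-p)*log2(1-p)
p = 0.8140, 1-p = 0.1860
= -0.8140 * log2(0.8140) - 0.1860 * log2(0.1860)
= -(-0.2417) - (-0.4514)
= 0.6930

0.6930


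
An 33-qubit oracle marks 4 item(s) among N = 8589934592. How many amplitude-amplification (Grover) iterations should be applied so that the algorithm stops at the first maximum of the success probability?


After j Grover iterations the success probability is P(j) = sin^2((2j+1)*theta), where sin(theta) = sqrt(k/N).
N = 2^33 = 8589934592, k = 4
sin(theta) = sqrt(k/N) = 2.157918644e-05
theta = arcsin(sqrt(k/N)) = 2.157918644e-05 rad
P(j) reaches its first maximum when (2j+1)*theta is as close as possible to pi/2, i.e. j = round(pi/(4*theta) - 1/2).
pi/(4*theta) - 1/2 = 36395.5970
(For comparison, the common estimate pi/4 * sqrt(N/k) = 36396.0970; the exact maximiser is used here.)
Optimal iterations = 36396

36396


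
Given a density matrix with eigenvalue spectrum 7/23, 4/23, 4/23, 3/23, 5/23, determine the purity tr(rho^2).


tr(rho^2) = sum of eigenvalues squared
= (7/23)^2 + (4/23)^2 + (4/23)^2 + (3/23)^2 + (5/23)^2
= (49 + 16 + 16 + 9 + 25) / 529
= 115/529
= 0.2174

0.2174


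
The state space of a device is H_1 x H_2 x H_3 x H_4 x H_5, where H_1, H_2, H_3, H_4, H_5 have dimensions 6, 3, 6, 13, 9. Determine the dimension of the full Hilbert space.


dim(H_1 x H_2 x H_3 x H_4 x H_5) = 6 * 3 * 6 * 13 * 9
= 18 * 6 * 13 * 9
= 108 * 13 * 9
= 1404 * 9
= 12636

12636


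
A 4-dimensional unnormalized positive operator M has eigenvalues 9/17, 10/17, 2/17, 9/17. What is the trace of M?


tr(M) = sum of eigenvalues
= 9/17 + 10/17 + 2/17 + 9/17
= 30/17
= 1.7647

1.7647


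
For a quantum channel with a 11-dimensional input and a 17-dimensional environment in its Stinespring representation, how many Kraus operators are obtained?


Tracing out the environment in an orthonormal basis {|i>_E} gives Kraus operators K_i = <i|_E U |0>_E.
Number of Kraus operators = dim(H_env) = d_env
= 17

17


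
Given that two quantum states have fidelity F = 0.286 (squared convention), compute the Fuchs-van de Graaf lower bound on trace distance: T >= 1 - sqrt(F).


Fuchs-van de Graaf (squared-fidelity convention): 1 - sqrt(F) <= T <= sqrt(1 - F).
Lower bound: T >= 1 - sqrt(F)
sqrt(F) = sqrt(0.286) = 0.5348
T >= 1 - 0.5348
T >= 0.4652

0.4652


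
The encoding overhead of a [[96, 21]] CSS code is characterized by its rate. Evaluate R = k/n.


Code rate R = k/n
= 21/96
= 0.2188

0.2188


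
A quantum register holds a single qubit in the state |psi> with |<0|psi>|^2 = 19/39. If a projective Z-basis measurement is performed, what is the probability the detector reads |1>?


|alpha|^2 = 19/39 = 0.4872
|beta|^2 = 1 - 19/39 = 20/39 = 0.5128
P(|1>) = |beta|^2 = 0.5128

0.5128


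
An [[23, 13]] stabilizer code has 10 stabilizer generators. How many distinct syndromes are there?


Each stabilizer generator gives a binary (+1 or -1) measurement outcome.
With 10 independent generators:
Total syndromes = 2^10
= 1024

1024


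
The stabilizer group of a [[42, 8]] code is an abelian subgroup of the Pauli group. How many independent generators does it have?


For an [[n,k]] stabilizer code:
Number of stabilizer generators = n - k
= 42 - 8
= 34

34


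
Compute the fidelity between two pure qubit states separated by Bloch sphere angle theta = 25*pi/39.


For states separated by angle theta on Bloch sphere:
F = cos^2(theta/2)
theta = 25*pi/39 = 2.0138
theta/2 = 1.0069
cos(theta/2) = 0.5345
F = 0.2857

0.2857


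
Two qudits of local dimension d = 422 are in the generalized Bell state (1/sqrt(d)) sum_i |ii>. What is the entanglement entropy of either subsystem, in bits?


For a maximally entangled state in d x d:
S = log2(d) = log2(422)
= 8.7211

8.7211


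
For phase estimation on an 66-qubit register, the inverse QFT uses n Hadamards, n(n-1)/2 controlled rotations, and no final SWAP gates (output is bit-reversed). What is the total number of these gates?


Hadamard gates: 66
Controlled rotations: n*(n-1)/2 = 66*65/2 = 2145
SWAP gates: 0 (omitted)
Total = 66 + 2145
= 2211

2211


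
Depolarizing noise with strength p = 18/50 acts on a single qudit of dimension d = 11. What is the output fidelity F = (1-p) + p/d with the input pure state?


F = (1-p) + p/d
= (1 - 0.3600) + 0.3600/11
= 0.6400 + 0.0327
= 0.6727

0.6727
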